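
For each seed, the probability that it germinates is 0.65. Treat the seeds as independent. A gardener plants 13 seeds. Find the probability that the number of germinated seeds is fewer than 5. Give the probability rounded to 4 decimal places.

0.0126

X ~ Binomial(13, 0.65); P(X ≤ 4) = Σ C(13,k) p^k (1−p)^(13−k) over k:
  k=0: C(13,0)·0.65^0·0.35^13 = 0.000001
  k=1: C(13,1)·0.65^1·0.35^12 = 0.000029
  k=2: C(13,2)·0.65^2·0.35^11 = 0.000318
  k=3: C(13,3)·0.65^3·0.35^10 = 0.002167
  k=4: C(13,4)·0.65^4·0.35^9 = 0.010059
Total = 0.012574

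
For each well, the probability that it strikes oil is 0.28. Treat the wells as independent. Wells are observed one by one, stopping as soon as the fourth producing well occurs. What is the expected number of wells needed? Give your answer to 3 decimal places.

14.286

Y = total wells until the fourth success; negative binomial with r=4, p=0.28.
E[Y] = r / p = 4 / 0.28 = 14.28571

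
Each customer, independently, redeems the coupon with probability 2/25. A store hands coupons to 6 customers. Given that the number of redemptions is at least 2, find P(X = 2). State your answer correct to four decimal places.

X ~ Binomial(6, 0.08). Want P(X=2 | X≥2) = P(X=2) / P(X≥2).
P(X=2) = C(6,2)·0.08^2·0.92^4 = 0.068774
P(X≥2) = 1 − 0.606355 − 0.316359 = 0.077286
Ratio = 0.068774 / 0.077286 = 0.889862

0.8899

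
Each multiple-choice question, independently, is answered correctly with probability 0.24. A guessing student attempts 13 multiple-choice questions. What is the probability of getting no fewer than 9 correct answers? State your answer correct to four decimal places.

0.0007

X ~ Binomial(13, 0.24); P(X ≥ 9) = Σ C(13,k) p^k (1−p)^(13−k) over k:
  k=9: C(13,9)·0.24^9·0.76^4 = 0.000630
  k=10: C(13,10)·0.24^10·0.76^3 = 0.000080
  k=11: C(13,11)·0.24^11·0.76^2 = 0.000007
  k=12: C(13,12)·0.24^12·0.76^1 = 0.000000
  k=13: C(13,13)·0.24^13·0.76^0 = 0.000000
Total = 0.000717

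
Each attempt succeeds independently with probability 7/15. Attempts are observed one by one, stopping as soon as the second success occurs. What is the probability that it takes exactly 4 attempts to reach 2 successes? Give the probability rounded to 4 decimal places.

0.1858

Y = trial on which the second success occurs; negative binomial, r=2, p=0.466667.
P(Y=4) = C(3,1) · p^2 · (1−p)^2
= 3 · 0.21778 · 0.28444 = 0.185837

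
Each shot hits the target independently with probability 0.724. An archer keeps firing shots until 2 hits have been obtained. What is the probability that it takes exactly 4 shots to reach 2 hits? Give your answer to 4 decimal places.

Y = trial on which the second success occurs; negative binomial, r=2, p=0.724.
P(Y=4) = C(3,1) · p^2 · (1−p)^2
= 3 · 0.52418 · 0.076176 = 0.119789

0.1198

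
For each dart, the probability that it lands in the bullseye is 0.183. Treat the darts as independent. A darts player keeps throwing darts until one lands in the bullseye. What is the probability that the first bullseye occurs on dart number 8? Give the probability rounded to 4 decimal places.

0.0445

Geometric (trials to first success), p = 0.183.
P(Y = 8) = (1−p)^7 · p = 0.24297 · 0.183 = 0.044464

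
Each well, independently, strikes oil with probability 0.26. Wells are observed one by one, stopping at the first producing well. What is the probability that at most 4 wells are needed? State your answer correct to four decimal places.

0.7001

Y = number of wells to the first success; geometric, p = 0.26.
P(Y ≤ 4) = 1 − (1−p)^4 = 1 − 0.299866 = 0.700134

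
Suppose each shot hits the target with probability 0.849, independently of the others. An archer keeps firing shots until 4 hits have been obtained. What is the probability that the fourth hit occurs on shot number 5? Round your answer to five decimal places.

0.31381

Y = trial on which the fourth success occurs; negative binomial, r=4, p=0.849.
P(Y=5) = C(4,3) · p^4 · (1−p)^1
= 4 · 0.51955 · 0.151 = 0.3138107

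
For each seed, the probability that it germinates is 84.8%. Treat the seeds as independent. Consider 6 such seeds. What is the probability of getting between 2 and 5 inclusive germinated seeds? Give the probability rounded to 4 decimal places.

X ~ Binomial(6, 0.848); P(2 ≤ X ≤ 5) = Σ C(6,k) p^k (1−p)^(6−k) over k:
  k=2: C(6,2)·0.848^2·0.152^4 = 0.005758
  k=3: C(6,3)·0.848^3·0.152^3 = 0.042830
  k=4: C(6,4)·0.848^4·0.152^2 = 0.179210
  k=5: C(6,5)·0.848^5·0.152^1 = 0.399921
Total = 0.627719

0.6277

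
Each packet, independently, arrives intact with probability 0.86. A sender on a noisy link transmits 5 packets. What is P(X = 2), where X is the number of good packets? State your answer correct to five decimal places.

X ~ Binomial(n=5, p=0.86).
P(X=2) = C(5,2) · p^2 · (1−p)^3
= 10 · 0.7396 · 0.002744 = 0.0202946

0.02029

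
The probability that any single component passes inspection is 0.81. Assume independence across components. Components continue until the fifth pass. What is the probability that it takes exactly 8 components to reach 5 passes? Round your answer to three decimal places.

Y = trial on which the fifth success occurs; negative binomial, r=5, p=0.81.
P(Y=8) = C(7,4) · p^5 · (1−p)^3
= 35 · 0.34868 · 0.006859 = 0.08371

0.084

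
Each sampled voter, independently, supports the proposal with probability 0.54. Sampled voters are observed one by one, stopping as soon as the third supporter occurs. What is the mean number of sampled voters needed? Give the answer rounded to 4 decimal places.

5.5556

Y = total sampled voters until the third success; negative binomial with r=3, p=0.54.
E[Y] = r / p = 3 / 0.54 = 5.555556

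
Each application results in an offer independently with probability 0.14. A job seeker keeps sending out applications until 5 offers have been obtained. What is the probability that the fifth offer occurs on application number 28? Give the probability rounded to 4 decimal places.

Y = trial on which the fifth success occurs; negative binomial, r=5, p=0.14.
P(Y=28) = C(27,4) · p^5 · (1−p)^23
= 17550 · 5.3782e-05 · 0.03115 = 0.029402

0.0294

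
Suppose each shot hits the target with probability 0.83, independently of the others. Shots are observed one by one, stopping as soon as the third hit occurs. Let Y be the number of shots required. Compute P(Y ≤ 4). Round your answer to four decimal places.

Finishing within 4 shots ⇔ at least 3 successes in the first 4. With X ~ Binomial(4, 0.83), P(Y ≤ 4) = 1 − P(X ≤ 2).
  k=0: C(4,0)·0.83^0·0.17^4 = 0.000835
  k=1: C(4,1)·0.83^1·0.17^3 = 0.016311
  k=2: C(4,2)·0.83^2·0.17^2 = 0.119455
1 − 0.136602 = 0.863398

0.8634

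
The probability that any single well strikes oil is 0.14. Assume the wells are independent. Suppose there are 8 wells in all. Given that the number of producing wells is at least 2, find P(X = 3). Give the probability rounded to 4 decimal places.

X ~ Binomial(8, 0.14). Want P(X=3 | X≥2) = P(X=3) / P(X≥2).
P(X=3) = C(8,3)·0.14^3·0.86^5 = 0.072288
P(X≥2) = 1 − 0.299218 − 0.389679 = 0.311103
Ratio = 0.072288 / 0.311103 = 0.232359

0.2324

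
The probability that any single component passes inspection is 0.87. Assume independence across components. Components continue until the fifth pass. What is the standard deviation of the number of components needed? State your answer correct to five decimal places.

Y = total components until the fifth success; negative binomial with r=5, p=0.87.
SD(Y) = √[r(1−p)/p²] = √(0.8587660) = 0.9266963

0.92670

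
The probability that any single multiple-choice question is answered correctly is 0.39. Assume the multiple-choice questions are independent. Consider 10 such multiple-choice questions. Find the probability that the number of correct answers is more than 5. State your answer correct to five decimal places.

X ~ Binomial(10, 0.39); P(X ≥ 6) = Σ C(10,k) p^k (1−p)^(10−k) over k:
  k=6: C(10,6)·0.39^6·0.61^4 = 0.1023119
  k=7: C(10,7)·0.39^7·0.61^3 = 0.0373786
  k=8: C(10,8)·0.39^8·0.61^2 = 0.0089617
  k=9: C(10,9)·0.39^9·0.61^1 = 0.0012732
  k=10: C(10,10)·0.39^10·0.61^0 = 0.0000814
Total = 0.1500068

0.15001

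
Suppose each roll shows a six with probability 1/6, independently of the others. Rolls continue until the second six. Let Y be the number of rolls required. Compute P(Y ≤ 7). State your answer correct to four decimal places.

Finishing within 7 rolls ⇔ at least 2 successes in the first 7. With X ~ Binomial(7, 0.166667), P(Y ≤ 7) = 1 − P(X ≤ 1).
  k=0: C(7,0)·0.166667^0·0.833333^7 = 0.279082
  k=1: C(7,1)·0.166667^1·0.833333^6 = 0.390714
1 − 0.669796 = 0.330204

0.3302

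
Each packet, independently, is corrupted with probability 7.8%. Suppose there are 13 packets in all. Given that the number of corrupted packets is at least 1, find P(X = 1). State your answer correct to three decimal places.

0.587

X ~ Binomial(13, 0.078). Want P(X=1 | X≥1) = P(X=1) / P(X≥1).
P(X=1) = C(13,1)·0.078^1·0.922^12 = 0.38266
P(X≥1) = 1 − 0.34794 = 0.65206
Ratio = 0.38266 / 0.65206 = 0.58684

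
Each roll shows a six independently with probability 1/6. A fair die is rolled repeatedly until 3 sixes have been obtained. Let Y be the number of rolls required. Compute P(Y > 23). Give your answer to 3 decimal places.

0.237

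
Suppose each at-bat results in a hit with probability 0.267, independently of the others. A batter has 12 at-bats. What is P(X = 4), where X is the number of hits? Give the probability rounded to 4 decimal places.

X ~ Binomial(n=12, p=0.267).
P(X=4) = C(12,4) · p^4 · (1−p)^8
= 495 · 0.0050821 · 0.083336 = 0.209644

0.2096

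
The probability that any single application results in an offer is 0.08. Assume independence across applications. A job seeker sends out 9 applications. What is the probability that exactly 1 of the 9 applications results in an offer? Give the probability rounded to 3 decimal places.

X ~ Binomial(n=9, p=0.08).
P(X=1) = C(9,1) · p^1 · (1−p)^8
= 9 · 0.08 · 0.51322 = 0.36952

0.370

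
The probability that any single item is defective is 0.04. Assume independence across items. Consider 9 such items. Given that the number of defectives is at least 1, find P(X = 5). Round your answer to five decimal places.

X ~ Binomial(9, 0.04). Want P(X=5 | X≥1) = P(X=5) / P(X≥1).
P(X=5) = C(9,5)·0.04^5·0.96^4 = 0.0000110
P(X≥1) = 1 − 0.6925340 = 0.3074660
Ratio = 0.0000110 / 0.3074660 = 0.0000356

0.00004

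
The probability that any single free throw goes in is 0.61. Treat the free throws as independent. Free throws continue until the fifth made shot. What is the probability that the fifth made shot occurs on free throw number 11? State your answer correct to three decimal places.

Y = trial on which the fifth success occurs; negative binomial, r=5, p=0.61.
P(Y=11) = C(10,4) · p^5 · (1−p)^6
= 210 · 0.08446 · 0.0035187 = 0.06241

0.062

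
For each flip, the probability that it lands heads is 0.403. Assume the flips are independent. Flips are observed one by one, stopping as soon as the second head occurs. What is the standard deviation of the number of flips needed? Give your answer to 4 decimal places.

Y = total flips until the second success; negative binomial with r=2, p=0.403.
SD(Y) = √[r(1−p)/p²] = √(7.351809) = 2.711422

2.7114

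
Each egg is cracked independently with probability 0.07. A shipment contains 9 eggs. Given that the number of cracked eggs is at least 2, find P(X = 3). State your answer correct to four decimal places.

0.1467

X ~ Binomial(9, 0.07). Want P(X=3 | X≥2) = P(X=3) / P(X≥2).
P(X=3) = C(9,3)·0.07^3·0.93^6 = 0.018641
P(X≥2) = 1 − 0.520411 − 0.352537 = 0.127052
Ratio = 0.018641 / 0.127052 = 0.146720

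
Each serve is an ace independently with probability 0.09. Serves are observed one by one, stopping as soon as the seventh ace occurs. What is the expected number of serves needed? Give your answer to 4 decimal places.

Y = total serves until the seventh success; negative binomial with r=7, p=0.09.
E[Y] = r / p = 7 / 0.09 = 77.777778

77.7778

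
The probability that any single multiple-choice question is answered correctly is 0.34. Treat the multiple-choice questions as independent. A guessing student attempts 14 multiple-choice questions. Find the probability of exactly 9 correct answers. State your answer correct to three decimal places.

X ~ Binomial(n=14, p=0.34).
P(X=9) = C(14,9) · p^9 · (1−p)^5
= 2002 · 6.0717e-05 · 0.12523 = 0.01522

0.015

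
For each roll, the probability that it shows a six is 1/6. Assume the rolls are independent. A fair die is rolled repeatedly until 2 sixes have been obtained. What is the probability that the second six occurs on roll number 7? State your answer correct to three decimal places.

Y = trial on which the second success occurs; negative binomial, r=2, p=0.166667.
P(Y=7) = C(6,1) · p^2 · (1−p)^5
= 6 · 0.027778 · 0.40188 = 0.06698

0.067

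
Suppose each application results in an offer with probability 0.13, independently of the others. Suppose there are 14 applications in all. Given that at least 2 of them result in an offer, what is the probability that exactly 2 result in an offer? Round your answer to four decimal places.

0.5164

X ~ Binomial(14, 0.13). Want P(X=2 | X≥2) = P(X=2) / P(X≥2).
P(X=2) = C(14,2)·0.13^2·0.87^12 = 0.289174
P(X≥2) = 1 − 0.142321 − 0.297729 = 0.559949
Ratio = 0.289174 / 0.559949 = 0.516429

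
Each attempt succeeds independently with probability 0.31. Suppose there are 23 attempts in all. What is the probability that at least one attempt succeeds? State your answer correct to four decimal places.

P(at least one) = 1 − P(none) = 1 − (1 − 0.31)^23
= 1 − 0.000197 = 0.999803

0.9998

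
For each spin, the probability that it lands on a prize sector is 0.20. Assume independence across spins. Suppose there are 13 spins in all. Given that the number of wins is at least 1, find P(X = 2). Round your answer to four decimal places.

X ~ Binomial(13, 0.20). Want P(X=2 | X≥1) = P(X=2) / P(X≥1).
P(X=2) = C(13,2)·0.20^2·0.80^11 = 0.268006
P(X≥1) = 1 − 0.054976 = 0.945024
Ratio = 0.268006 / 0.945024 = 0.283597

0.2836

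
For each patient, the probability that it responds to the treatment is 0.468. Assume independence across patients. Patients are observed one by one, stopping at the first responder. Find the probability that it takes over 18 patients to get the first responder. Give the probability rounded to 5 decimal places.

Y = number of patients to the first success; geometric, p = 0.468.
P(Y > 18) = P(first 18 all fail) = (1−p)^18 = 0.0000117

0.00001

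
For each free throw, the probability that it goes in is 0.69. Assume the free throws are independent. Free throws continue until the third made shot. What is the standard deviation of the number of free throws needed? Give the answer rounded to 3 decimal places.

Y = total free throws until the third success; negative binomial with r=3, p=0.69.
SD(Y) = √[r(1−p)/p²] = √(1.95337) = 1.39763

1.398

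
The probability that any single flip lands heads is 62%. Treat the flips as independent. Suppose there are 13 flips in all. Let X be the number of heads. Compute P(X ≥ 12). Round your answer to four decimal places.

0.0179

X ~ Binomial(13, 0.62); P(X ≥ 12) = Σ C(13,k) p^k (1−p)^(13−k) over k:
  k=12: C(13,12)·0.62^12·0.38^1 = 0.015938
  k=13: C(13,13)·0.62^13·0.38^0 = 0.002000
Total = 0.017938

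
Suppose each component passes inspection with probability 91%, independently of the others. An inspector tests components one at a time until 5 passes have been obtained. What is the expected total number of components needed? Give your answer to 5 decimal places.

Y = total components until the fifth success; negative binomial with r=5, p=0.91.
E[Y] = r / p = 5 / 0.91 = 5.4945055

5.49451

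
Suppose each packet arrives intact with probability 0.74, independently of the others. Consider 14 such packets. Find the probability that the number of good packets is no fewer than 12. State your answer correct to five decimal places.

0.25327

X ~ Binomial(14, 0.74); P(X ≥ 12) = Σ C(14,k) p^k (1−p)^(14−k) over k:
  k=12: C(14,12)·0.74^12·0.26^2 = 0.1658703
  k=13: C(14,13)·0.74^13·0.26^1 = 0.0726296
  k=14: C(14,14)·0.74^14·0.26^0 = 0.0147654
Total = 0.2532653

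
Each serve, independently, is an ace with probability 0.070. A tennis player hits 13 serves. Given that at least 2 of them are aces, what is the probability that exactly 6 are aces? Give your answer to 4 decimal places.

X ~ Binomial(13, 0.07). Want P(X=6 | X≥2) = P(X=6) / P(X≥2).
P(X=6) = C(13,6)·0.07^6·0.93^7 = 0.000121
P(X≥2) = 1 − 0.389295 − 0.380923 = 0.229783
Ratio = 0.000121 / 0.229783 = 0.000529

0.0005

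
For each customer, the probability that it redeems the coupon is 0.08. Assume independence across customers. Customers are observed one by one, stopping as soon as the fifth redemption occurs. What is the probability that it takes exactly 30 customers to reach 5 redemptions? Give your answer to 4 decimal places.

0.0097

Y = trial on which the fifth success occurs; negative binomial, r=5, p=0.08.
P(Y=30) = C(29,4) · p^5 · (1−p)^25
= 23751 · 3.2768e-06 · 0.12436 = 0.009679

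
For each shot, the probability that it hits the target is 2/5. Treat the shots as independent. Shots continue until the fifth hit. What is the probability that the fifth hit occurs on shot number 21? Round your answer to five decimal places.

Y = trial on which the fifth success occurs; negative binomial, r=5, p=0.40.
P(Y=21) = C(20,4) · p^5 · (1−p)^16
= 4845 · 0.01024 · 0.00028211 = 0.0139963

0.01400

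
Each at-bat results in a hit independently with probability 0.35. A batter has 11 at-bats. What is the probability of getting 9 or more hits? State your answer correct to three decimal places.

X ~ Binomial(11, 0.35); P(X ≥ 9) = Σ C(11,k) p^k (1−p)^(11−k) over k:
  k=9: C(11,9)·0.35^9·0.65^2 = 0.00183
  k=10: C(11,10)·0.35^10·0.65^1 = 0.00020
  k=11: C(11,11)·0.35^11·0.65^0 = 0.00001
Total = 0.00204

0.002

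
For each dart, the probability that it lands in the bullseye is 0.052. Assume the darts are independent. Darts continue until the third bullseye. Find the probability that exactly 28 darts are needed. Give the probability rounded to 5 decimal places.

Y = trial on which the third success occurs; negative binomial, r=3, p=0.052.
P(Y=28) = C(27,2) · p^3 · (1−p)^25
= 351 · 0.00014061 · 0.26315 = 0.0129875

0.01299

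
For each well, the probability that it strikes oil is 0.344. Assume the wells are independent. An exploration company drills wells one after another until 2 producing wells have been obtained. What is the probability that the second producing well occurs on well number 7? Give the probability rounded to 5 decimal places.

0.08626

Y = trial on which the second success occurs; negative binomial, r=2, p=0.344.
P(Y=7) = C(6,1) · p^2 · (1−p)^5
= 6 · 0.11834 · 0.12148 = 0.0862556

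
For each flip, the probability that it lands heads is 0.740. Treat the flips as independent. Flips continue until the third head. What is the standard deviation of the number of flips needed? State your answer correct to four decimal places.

1.1935

Y = total flips until the third success; negative binomial with r=3, p=0.74.
SD(Y) = √[r(1−p)/p²] = √(1.424397) = 1.193481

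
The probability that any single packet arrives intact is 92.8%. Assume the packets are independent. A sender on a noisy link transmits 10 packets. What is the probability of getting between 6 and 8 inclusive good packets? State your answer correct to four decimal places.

X ~ Binomial(10, 0.928); P(6 ≤ X ≤ 8) = Σ C(10,k) p^k (1−p)^(10−k) over k:
  k=6: C(10,6)·0.928^6·0.072^4 = 0.003604
  k=7: C(10,7)·0.928^7·0.072^3 = 0.026547
  k=8: C(10,8)·0.928^8·0.072^2 = 0.128310
Total = 0.158462

0.1585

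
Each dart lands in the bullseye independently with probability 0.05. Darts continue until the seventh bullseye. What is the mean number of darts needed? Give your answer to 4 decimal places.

140.0000

Y = total darts until the seventh success; negative binomial with r=7, p=0.05.
E[Y] = r / p = 7 / 0.05 = 140.000000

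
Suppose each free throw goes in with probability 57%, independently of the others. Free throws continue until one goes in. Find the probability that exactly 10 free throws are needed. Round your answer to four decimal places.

0.0003

Geometric (trials to first success), p = 0.57.
P(Y = 10) = (1−p)^9 · p = 0.00050259 · 0.57 = 0.000286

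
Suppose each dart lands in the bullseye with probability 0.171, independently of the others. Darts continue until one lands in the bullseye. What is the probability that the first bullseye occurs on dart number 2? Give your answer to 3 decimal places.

Geometric (trials to first success), p = 0.171.
P(Y = 2) = (1−p)^1 · p = 0.829 · 0.171 = 0.14176

0.142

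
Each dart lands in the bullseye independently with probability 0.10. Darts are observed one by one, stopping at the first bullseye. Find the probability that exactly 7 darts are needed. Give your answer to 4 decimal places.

0.0531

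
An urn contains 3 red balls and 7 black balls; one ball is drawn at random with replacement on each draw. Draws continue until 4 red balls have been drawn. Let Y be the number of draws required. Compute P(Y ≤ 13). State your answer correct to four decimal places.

Finishing within 13 draws ⇔ at least 4 successes in the first 13. With X ~ Binomial(13, 0.30), P(Y ≤ 13) = 1 − P(X ≤ 3).
  k=0: C(13,0)·0.30^0·0.70^13 = 0.009689
  k=1: C(13,1)·0.30^1·0.70^12 = 0.053981
  k=2: C(13,2)·0.30^2·0.70^11 = 0.138808
  k=3: C(13,3)·0.30^3·0.70^10 = 0.218127
1 − 0.420606 = 0.579394

0.5794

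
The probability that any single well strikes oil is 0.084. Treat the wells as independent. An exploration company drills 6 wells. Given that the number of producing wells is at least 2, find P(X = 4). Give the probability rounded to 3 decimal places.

0.007

X ~ Binomial(6, 0.084). Want P(X=4 | X≥2) = P(X=4) / P(X≥2).
P(X=4) = C(6,4)·0.084^4·0.916^2 = 0.00063
P(X≥2) = 1 − 0.59071 − 0.32502 = 0.08427
Ratio = 0.00063 / 0.08427 = 0.00744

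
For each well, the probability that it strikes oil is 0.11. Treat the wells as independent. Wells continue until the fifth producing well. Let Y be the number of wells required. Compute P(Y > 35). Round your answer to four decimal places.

Needing more than 35 wells ⇔ fewer than 5 successes in the first 35. With X ~ Binomial(35, 0.11), P(Y > 35) = P(X ≤ 4).
  k=0: C(35,0)·0.11^0·0.89^35 = 0.016930
  k=1: C(35,1)·0.11^1·0.89^34 = 0.073235
  k=2: C(35,2)·0.11^2·0.89^33 = 0.153877
  k=3: C(35,3)·0.11^3·0.89^32 = 0.209203
  k=4: C(35,4)·0.11^4·0.89^31 = 0.206852
P(X ≤ 4) = 0.660097

0.6601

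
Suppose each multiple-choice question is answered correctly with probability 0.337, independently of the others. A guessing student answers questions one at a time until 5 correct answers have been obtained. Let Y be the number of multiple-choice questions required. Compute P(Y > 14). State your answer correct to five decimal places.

0.46375

Needing more than 14 multiple-choice questions ⇔ fewer than 5 successes in the first 14. With X ~ Binomial(14, 0.337), P(Y > 14) = P(X ≤ 4).
  k=0: C(14,0)·0.337^0·0.663^14 = 0.0031710
  k=1: C(14,1)·0.337^1·0.663^13 = 0.0225649
  k=2: C(14,2)·0.337^2·0.663^12 = 0.0745527
  k=3: C(14,3)·0.337^3·0.663^11 = 0.1515793
  k=4: C(14,4)·0.337^4·0.663^10 = 0.2118795
P(X ≤ 4) = 0.4637474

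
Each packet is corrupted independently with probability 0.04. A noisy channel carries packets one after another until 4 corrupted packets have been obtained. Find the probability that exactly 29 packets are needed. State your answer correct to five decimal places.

Y = trial on which the fourth success occurs; negative binomial, r=4, p=0.04.
P(Y=29) = C(28,3) · p^4 · (1−p)^25
= 3276 · 2.56e-06 · 0.3604 = 0.0030225

0.00302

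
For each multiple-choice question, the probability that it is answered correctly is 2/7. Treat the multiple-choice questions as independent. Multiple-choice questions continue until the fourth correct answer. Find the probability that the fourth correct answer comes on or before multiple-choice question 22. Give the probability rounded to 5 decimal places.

Finishing within 22 multiple-choice questions ⇔ at least 4 successes in the first 22. With X ~ Binomial(22, 0.285714), P(Y ≤ 22) = 1 − P(X ≤ 3).
  k=0: C(22,0)·0.285714^0·0.714286^22 = 0.0006098
  k=1: C(22,1)·0.285714^1·0.714286^21 = 0.0053662
  k=2: C(22,2)·0.285714^2·0.714286^20 = 0.0225380
  k=3: C(22,3)·0.285714^3·0.714286^19 = 0.0601013
1 − 0.0886153 = 0.9113847

0.91138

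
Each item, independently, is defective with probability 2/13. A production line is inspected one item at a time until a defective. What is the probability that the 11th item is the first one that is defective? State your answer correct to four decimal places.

Geometric (trials to first success), p = 0.153846.
P(Y = 11) = (1−p)^10 · p = 0.18815 · 0.153846 = 0.028945

0.0289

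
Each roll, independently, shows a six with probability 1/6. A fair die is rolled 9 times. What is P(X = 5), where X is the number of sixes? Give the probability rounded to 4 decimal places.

X ~ Binomial(n=9, p=0.166667).
P(X=5) = C(9,5) · p^5 · (1−p)^4
= 126 · 0.0001286 · 0.48225 = 0.007814

0.0078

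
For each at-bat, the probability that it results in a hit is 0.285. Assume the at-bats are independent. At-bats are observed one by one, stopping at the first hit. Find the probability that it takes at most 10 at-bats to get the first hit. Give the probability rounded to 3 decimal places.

0.965

Y = number of at-bats to the first success; geometric, p = 0.285.
P(Y ≤ 10) = 1 − (1−p)^10 = 1 − 0.03492 = 0.96508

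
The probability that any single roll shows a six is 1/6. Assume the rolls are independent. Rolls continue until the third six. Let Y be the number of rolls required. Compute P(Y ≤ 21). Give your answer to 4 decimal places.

0.7044

Finishing within 21 rolls ⇔ at least 3 successes in the first 21. With X ~ Binomial(21, 0.166667), P(Y ≤ 21) = 1 − P(X ≤ 2).
  k=0: C(21,0)·0.166667^0·0.833333^21 = 0.021737
  k=1: C(21,1)·0.166667^1·0.833333^20 = 0.091294
  k=2: C(21,2)·0.166667^2·0.833333^19 = 0.182588
1 − 0.295619 = 0.704381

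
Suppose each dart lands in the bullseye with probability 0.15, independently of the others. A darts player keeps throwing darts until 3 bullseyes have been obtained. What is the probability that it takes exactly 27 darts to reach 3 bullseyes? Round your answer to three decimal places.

Y = trial on which the third success occurs; negative binomial, r=3, p=0.15.
P(Y=27) = C(26,2) · p^3 · (1−p)^24
= 325 · 0.003375 · 0.020233 = 0.02219

0.022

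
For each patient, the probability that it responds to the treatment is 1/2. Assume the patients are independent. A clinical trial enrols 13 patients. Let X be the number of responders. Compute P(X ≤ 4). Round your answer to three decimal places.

X ~ Binomial(13, 0.50); P(X ≤ 4) = Σ C(13,k) p^k (1−p)^(13−k) over k:
  k=0: C(13,0)·0.50^0·0.50^13 = 0.00012
  k=1: C(13,1)·0.50^1·0.50^12 = 0.00159
  k=2: C(13,2)·0.50^2·0.50^11 = 0.00952
  k=3: C(13,3)·0.50^3·0.50^10 = 0.03491
  k=4: C(13,4)·0.50^4·0.50^9 = 0.08728
Total = 0.13342

0.133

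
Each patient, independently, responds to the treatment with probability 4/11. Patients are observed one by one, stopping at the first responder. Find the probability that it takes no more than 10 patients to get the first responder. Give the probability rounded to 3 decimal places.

Y = number of patients to the first success; geometric, p = 0.363636.
P(Y ≤ 10) = 1 − (1−p)^10 = 1 − 0.01089 = 0.98911

0.989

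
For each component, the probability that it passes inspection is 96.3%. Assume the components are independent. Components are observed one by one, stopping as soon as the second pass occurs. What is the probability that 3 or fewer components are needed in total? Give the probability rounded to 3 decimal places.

Finishing within 3 components ⇔ at least 2 successes in the first 3. With X ~ Binomial(3, 0.963), P(Y ≤ 3) = 1 − P(X ≤ 1).
  k=0: C(3,0)·0.963^0·0.037^3 = 0.00005
  k=1: C(3,1)·0.963^1·0.037^2 = 0.00396
1 − 0.00401 = 0.99599

0.996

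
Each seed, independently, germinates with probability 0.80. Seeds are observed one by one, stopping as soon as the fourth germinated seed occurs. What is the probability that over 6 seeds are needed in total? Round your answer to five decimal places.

0.09888

Needing more than 6 seeds ⇔ fewer than 4 successes in the first 6. With X ~ Binomial(6, 0.80), P(Y > 6) = P(X ≤ 3).
  k=0: C(6,0)·0.80^0·0.20^6 = 0.0000640
  k=1: C(6,1)·0.80^1·0.20^5 = 0.0015360
  k=2: C(6,2)·0.80^2·0.20^4 = 0.0153600
  k=3: C(6,3)·0.80^3·0.20^3 = 0.0819200
P(X ≤ 3) = 0.0988800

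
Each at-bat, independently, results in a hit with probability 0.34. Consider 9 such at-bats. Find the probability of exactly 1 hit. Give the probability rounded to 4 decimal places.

X ~ Binomial(n=9, p=0.34).
P(X=1) = C(9,1) · p^1 · (1−p)^8
= 9 · 0.34 · 0.036004 = 0.110172

0.1102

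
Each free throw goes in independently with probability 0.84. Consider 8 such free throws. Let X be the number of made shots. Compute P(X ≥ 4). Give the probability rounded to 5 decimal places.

X ~ Binomial(8, 0.84); P(X ≥ 4) = Σ C(8,k) p^k (1−p)^(8−k) over k:
  k=4: C(8,4)·0.84^4·0.16^4 = 0.0228399
  k=5: C(8,5)·0.84^5·0.16^3 = 0.0959278
  k=6: C(8,6)·0.84^6·0.16^2 = 0.2518104
  k=7: C(8,7)·0.84^7·0.16^1 = 0.3777156
  k=8: C(8,8)·0.84^8·0.16^0 = 0.2478759
Total = 0.9961697

0.99617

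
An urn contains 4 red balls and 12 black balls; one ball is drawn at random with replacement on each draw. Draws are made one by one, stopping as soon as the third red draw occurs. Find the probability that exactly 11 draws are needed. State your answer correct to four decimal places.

0.0704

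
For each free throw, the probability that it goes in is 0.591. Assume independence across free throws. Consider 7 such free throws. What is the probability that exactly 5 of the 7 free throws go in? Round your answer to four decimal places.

0.2533

X ~ Binomial(n=7, p=0.591).
P(X=5) = C(7,5) · p^5 · (1−p)^2
= 21 · 0.0721 · 0.16728 = 0.253281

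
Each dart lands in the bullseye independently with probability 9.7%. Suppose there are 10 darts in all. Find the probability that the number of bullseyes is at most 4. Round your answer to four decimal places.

0.9986

X ~ Binomial(10, 0.097); P(X ≤ 4) = Σ C(10,k) p^k (1−p)^(10−k) over k:
  k=0: C(10,0)·0.097^0·0.903^10 = 0.360477
  k=1: C(10,1)·0.097^1·0.903^9 = 0.387223
  k=2: C(10,2)·0.097^2·0.903^8 = 0.187179
  k=3: C(10,3)·0.097^3·0.903^7 = 0.053618
  k=4: C(10,4)·0.097^4·0.903^6 = 0.010079
Total = 0.998577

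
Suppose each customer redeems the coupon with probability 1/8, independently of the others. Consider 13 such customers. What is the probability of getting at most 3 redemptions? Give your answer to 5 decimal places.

X ~ Binomial(13, 0.125); P(X ≤ 3) = Σ C(13,k) p^k (1−p)^(13−k) over k:
  k=0: C(13,0)·0.125^0·0.875^13 = 0.1762401
  k=1: C(13,1)·0.125^1·0.875^12 = 0.3273030
  k=2: C(13,2)·0.125^2·0.875^11 = 0.2805454
  k=3: C(13,3)·0.125^3·0.875^10 = 0.1469524
Total = 0.9310409

0.93104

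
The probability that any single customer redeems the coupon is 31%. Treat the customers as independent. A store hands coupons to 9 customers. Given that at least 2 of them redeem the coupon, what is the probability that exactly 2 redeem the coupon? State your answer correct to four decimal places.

X ~ Binomial(9, 0.31). Want P(X=2 | X≥2) = P(X=2) / P(X≥2).
P(X=2) = C(9,2)·0.31^2·0.69^7 = 0.257614
P(X≥2) = 1 − 0.035452 − 0.143350 = 0.821198
Ratio = 0.257614 / 0.821198 = 0.313705

0.3137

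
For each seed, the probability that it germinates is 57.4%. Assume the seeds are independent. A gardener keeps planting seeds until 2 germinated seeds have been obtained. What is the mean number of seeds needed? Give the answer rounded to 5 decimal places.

3.48432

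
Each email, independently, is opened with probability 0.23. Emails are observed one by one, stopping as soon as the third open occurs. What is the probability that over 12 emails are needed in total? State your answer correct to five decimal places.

Needing more than 12 emails ⇔ fewer than 3 successes in the first 12. With X ~ Binomial(12, 0.23), P(Y > 12) = P(X ≤ 2).
  k=0: C(12,0)·0.23^0·0.77^12 = 0.0434399
  k=1: C(12,1)·0.23^1·0.77^11 = 0.1557066
  k=2: C(12,2)·0.23^2·0.77^10 = 0.2558037
P(X ≤ 2) = 0.4549502

0.45495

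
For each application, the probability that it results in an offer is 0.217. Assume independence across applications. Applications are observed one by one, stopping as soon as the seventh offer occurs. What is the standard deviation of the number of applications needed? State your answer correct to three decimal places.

Y = total applications until the seventh success; negative binomial with r=7, p=0.217.
SD(Y) = √[r(1−p)/p²] = √(116.39661) = 10.78873

10.789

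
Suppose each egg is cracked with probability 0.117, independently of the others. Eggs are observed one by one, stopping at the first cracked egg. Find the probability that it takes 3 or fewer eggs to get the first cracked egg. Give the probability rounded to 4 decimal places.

Y = number of eggs to the first success; geometric, p = 0.117.
P(Y ≤ 3) = 1 − (1−p)^3 = 1 − 0.688465 = 0.311535

0.3115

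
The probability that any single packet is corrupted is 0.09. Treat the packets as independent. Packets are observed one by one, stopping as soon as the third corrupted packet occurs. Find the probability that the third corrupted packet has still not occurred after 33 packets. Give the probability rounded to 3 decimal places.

0.420

Needing more than 33 packets ⇔ fewer than 3 successes in the first 33. With X ~ Binomial(33, 0.09), P(Y > 33) = P(X ≤ 2).
  k=0: C(33,0)·0.09^0·0.91^33 = 0.04450
  k=1: C(33,1)·0.09^1·0.91^32 = 0.14524
  k=2: C(33,2)·0.09^2·0.91^31 = 0.22983
P(X ≤ 2) = 0.41957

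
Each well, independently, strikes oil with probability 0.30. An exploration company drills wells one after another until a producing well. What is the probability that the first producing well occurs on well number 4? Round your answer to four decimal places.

Geometric (trials to first success), p = 0.30.
P(Y = 4) = (1−p)^3 · p = 0.343 · 0.30 = 0.102900

0.1029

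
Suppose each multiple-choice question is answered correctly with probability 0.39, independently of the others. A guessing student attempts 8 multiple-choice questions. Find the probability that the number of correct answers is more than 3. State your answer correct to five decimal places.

0.38280

X ~ Binomial(8, 0.39); P(X ≥ 4) = Σ C(8,k) p^k (1−p)^(8−k) over k:
  k=4: C(8,4)·0.39^4·0.61^4 = 0.2242208
  k=5: C(8,5)·0.39^5·0.61^3 = 0.1146834
  k=6: C(8,6)·0.39^6·0.61^2 = 0.0366611
  k=7: C(8,7)·0.39^7·0.61^1 = 0.0066969
  k=8: C(8,8)·0.39^8·0.61^0 = 0.0005352
Total = 0.3827973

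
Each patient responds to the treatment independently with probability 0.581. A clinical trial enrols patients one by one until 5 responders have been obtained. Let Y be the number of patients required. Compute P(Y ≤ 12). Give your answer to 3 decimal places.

Finishing within 12 patients ⇔ at least 5 successes in the first 12. With X ~ Binomial(12, 0.581), P(Y ≤ 12) = 1 − P(X ≤ 4).
  k=0: C(12,0)·0.581^0·0.419^12 = 0.00003
  k=1: C(12,1)·0.581^1·0.419^11 = 0.00049
  k=2: C(12,2)·0.581^2·0.419^10 = 0.00372
  k=3: C(12,3)·0.581^3·0.419^9 = 0.01717
  k=4: C(12,4)·0.581^4·0.419^8 = 0.05358
1 − 0.07499 = 0.92501

0.925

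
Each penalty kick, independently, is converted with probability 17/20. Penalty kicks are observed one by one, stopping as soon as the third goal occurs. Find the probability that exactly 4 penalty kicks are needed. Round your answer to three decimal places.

Y = trial on which the third success occurs; negative binomial, r=3, p=0.85.
P(Y=4) = C(3,2) · p^3 · (1−p)^1
= 3 · 0.61413 · 0.15 = 0.27636

0.276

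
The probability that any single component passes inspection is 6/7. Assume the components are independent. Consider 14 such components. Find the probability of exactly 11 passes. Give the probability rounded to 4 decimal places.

0.1947

X ~ Binomial(n=14, p=0.857143).
P(X=11) = C(14,11) · p^11 · (1−p)^3
= 364 · 0.18348 · 0.0029155 = 0.194712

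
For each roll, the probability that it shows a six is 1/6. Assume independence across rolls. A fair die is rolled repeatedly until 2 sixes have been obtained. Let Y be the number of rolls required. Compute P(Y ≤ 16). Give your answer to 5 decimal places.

Finishing within 16 rolls ⇔ at least 2 successes in the first 16. With X ~ Binomial(16, 0.166667), P(Y ≤ 16) = 1 − P(X ≤ 1).
  k=0: C(16,0)·0.166667^0·0.833333^16 = 0.0540879
  k=1: C(16,1)·0.166667^1·0.833333^15 = 0.1730813
1 − 0.2271692 = 0.7728308

0.77283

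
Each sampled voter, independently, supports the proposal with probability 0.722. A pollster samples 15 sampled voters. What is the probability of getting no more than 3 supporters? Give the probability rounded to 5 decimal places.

X ~ Binomial(15, 0.722); P(X ≤ 3) = Σ C(15,k) p^k (1−p)^(15−k) over k:
  k=0: C(15,0)·0.722^0·0.278^15 = 0.0000000
  k=1: C(15,1)·0.722^1·0.278^14 = 0.0000002
  k=2: C(15,2)·0.722^2·0.278^13 = 0.0000032
  k=3: C(15,3)·0.722^3·0.278^12 = 0.0000365
Total = 0.0000399

0.00004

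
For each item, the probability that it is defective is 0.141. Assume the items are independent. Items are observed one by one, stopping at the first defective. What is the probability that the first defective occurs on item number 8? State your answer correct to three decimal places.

Geometric (trials to first success), p = 0.141.
P(Y = 8) = (1−p)^7 · p = 0.34511 · 0.141 = 0.04866

0.049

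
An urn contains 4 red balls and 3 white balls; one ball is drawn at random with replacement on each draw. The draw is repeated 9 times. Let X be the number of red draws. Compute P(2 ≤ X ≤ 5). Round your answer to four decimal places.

0.5816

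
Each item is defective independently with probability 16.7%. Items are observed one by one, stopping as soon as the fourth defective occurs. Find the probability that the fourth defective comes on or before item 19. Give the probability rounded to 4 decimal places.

Finishing within 19 items ⇔ at least 4 successes in the first 19. With X ~ Binomial(19, 0.167), P(Y ≤ 19) = 1 − P(X ≤ 3).
  k=0: C(19,0)·0.167^0·0.833^19 = 0.031064
  k=1: C(19,1)·0.167^1·0.833^18 = 0.118326
  k=2: C(19,2)·0.167^2·0.833^17 = 0.213498
  k=3: C(19,3)·0.167^3·0.833^16 = 0.242545
1 − 0.605433 = 0.394567

0.3946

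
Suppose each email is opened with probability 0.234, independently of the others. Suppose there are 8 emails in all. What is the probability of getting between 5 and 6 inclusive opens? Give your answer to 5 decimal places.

0.02036

X ~ Binomial(8, 0.234); P(5 ≤ X ≤ 6) = Σ C(8,k) p^k (1−p)^(8−k) over k:
  k=5: C(8,5)·0.234^5·0.766^3 = 0.0176585
  k=6: C(8,6)·0.234^6·0.766^2 = 0.0026972
Total = 0.0203557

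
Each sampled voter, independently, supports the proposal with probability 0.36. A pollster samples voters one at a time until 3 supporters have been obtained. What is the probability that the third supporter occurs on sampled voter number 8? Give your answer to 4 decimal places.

0.1052

Y = trial on which the third success occurs; negative binomial, r=3, p=0.36.
P(Y=8) = C(7,2) · p^3 · (1−p)^5
= 21 · 0.046656 · 0.10737 = 0.105203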